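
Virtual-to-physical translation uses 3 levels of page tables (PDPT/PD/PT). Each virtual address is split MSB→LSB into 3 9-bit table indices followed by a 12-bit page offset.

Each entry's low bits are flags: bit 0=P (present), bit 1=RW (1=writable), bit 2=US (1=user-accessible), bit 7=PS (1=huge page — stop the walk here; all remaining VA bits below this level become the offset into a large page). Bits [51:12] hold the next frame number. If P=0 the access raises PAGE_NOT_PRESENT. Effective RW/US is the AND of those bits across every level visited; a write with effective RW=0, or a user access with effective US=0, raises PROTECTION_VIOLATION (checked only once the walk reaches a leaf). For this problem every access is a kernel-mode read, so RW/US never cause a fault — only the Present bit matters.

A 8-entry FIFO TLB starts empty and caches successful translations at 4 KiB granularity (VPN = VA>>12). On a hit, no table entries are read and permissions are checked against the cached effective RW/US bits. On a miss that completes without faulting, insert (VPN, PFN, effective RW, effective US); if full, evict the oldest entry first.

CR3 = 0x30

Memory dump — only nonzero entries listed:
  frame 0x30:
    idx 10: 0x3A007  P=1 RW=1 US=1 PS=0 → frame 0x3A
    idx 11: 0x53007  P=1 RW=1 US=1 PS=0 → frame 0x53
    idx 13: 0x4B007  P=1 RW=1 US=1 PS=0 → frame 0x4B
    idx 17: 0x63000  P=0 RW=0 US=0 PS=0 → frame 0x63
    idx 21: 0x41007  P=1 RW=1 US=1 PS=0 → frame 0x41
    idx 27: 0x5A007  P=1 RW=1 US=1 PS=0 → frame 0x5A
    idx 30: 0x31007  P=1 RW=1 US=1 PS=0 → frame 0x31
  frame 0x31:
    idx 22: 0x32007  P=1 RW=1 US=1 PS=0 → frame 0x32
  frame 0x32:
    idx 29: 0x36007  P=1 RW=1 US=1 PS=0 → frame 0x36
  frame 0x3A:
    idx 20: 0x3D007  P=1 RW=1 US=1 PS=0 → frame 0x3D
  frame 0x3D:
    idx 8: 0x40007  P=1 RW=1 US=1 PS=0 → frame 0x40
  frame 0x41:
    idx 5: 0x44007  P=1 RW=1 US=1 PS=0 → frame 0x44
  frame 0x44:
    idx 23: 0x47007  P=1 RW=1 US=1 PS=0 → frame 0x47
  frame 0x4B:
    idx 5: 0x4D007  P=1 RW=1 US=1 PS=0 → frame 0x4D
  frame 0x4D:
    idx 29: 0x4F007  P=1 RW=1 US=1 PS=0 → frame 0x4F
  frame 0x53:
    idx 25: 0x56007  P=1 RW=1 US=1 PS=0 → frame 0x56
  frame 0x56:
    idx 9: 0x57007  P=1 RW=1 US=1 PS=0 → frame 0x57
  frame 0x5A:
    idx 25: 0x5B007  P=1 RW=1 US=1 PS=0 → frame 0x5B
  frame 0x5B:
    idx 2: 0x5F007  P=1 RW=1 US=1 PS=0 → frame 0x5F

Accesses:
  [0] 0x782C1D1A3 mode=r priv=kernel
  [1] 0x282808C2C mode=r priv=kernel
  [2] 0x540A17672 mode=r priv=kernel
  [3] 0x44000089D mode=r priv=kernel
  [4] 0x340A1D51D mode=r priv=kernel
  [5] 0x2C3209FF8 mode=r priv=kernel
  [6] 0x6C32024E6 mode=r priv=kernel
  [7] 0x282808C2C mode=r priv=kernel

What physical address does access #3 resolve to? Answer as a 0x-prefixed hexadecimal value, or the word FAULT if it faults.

Walk each access:
#0 VA=0x782C1D1A3 (r,kernel):
  L0: frame=0x30 idx=30 entry=0x31007 [P=1 RW=1 US=1 PS=0]
  L1: frame=0x31 idx=22 entry=0x32007 [P=1 RW=1 US=1 PS=0]
  L2: frame=0x32 idx=29 entry=0x36007 [P=1 RW=1 US=1 PS=0]
  ⇒ phys 0x361A3  [3 reads]
#1 VA=0x282808C2C (r,kernel):
  L0: frame=0x30 idx=10 entry=0x3A007 [P=1 RW=1 US=1 PS=0]
  L1: frame=0x3A idx=20 entry=0x3D007 [P=1 RW=1 US=1 PS=0]
  L2: frame=0x3D idx=8 entry=0x40007 [P=1 RW=1 US=1 PS=0]
  ⇒ phys 0x40C2C  [3 reads]
#2 VA=0x540A17672 (r,kernel):
  L0: frame=0x30 idx=21 entry=0x41007 [P=1 RW=1 US=1 PS=0]
  L1: frame=0x41 idx=5 entry=0x44007 [P=1 RW=1 US=1 PS=0]
  L2: frame=0x44 idx=23 entry=0x47007 [P=1 RW=1 US=1 PS=0]
  ⇒ phys 0x47672  [3 reads]
#3 VA=0x44000089D (r,kernel):
  L0: frame=0x30 idx=17 entry=0x63000 [P=0 RW=0 US=0 PS=0]
  ✗ PAGE_NOT_PRESENT  [1 reads]
#4 VA=0x340A1D51D (r,kernel):
  L0: frame=0x30 idx=13 entry=0x4B007 [P=1 RW=1 US=1 PS=0]
  L1: frame=0x4B idx=5 entry=0x4D007 [P=1 RW=1 US=1 PS=0]
  L2: frame=0x4D idx=29 entry=0x4F007 [P=1 RW=1 US=1 PS=0]
  ⇒ phys 0x4F51D  [3 reads]
#5 VA=0x2C3209FF8 (r,kernel):
  L0: frame=0x30 idx=11 entry=0x53007 [P=1 RW=1 US=1 PS=0]
  L1: frame=0x53 idx=25 entry=0x56007 [P=1 RW=1 US=1 PS=0]
  L2: frame=0x56 idx=9 entry=0x57007 [P=1 RW=1 US=1 PS=0]
  ⇒ phys 0x57FF8  [3 reads]
#6 VA=0x6C32024E6 (r,kernel):
  L0: frame=0x30 idx=27 entry=0x5A007 [P=1 RW=1 US=1 PS=0]
  L1: frame=0x5A idx=25 entry=0x5B007 [P=1 RW=1 US=1 PS=0]
  L2: frame=0x5B idx=2 entry=0x5F007 [P=1 RW=1 US=1 PS=0]
  ⇒ phys 0x5F4E6  [3 reads]
#7 VA=0x282808C2C (r,kernel):
  TLB hit vpn=0x282808 → PA=0x40C2C

Access #3 PA: FAULT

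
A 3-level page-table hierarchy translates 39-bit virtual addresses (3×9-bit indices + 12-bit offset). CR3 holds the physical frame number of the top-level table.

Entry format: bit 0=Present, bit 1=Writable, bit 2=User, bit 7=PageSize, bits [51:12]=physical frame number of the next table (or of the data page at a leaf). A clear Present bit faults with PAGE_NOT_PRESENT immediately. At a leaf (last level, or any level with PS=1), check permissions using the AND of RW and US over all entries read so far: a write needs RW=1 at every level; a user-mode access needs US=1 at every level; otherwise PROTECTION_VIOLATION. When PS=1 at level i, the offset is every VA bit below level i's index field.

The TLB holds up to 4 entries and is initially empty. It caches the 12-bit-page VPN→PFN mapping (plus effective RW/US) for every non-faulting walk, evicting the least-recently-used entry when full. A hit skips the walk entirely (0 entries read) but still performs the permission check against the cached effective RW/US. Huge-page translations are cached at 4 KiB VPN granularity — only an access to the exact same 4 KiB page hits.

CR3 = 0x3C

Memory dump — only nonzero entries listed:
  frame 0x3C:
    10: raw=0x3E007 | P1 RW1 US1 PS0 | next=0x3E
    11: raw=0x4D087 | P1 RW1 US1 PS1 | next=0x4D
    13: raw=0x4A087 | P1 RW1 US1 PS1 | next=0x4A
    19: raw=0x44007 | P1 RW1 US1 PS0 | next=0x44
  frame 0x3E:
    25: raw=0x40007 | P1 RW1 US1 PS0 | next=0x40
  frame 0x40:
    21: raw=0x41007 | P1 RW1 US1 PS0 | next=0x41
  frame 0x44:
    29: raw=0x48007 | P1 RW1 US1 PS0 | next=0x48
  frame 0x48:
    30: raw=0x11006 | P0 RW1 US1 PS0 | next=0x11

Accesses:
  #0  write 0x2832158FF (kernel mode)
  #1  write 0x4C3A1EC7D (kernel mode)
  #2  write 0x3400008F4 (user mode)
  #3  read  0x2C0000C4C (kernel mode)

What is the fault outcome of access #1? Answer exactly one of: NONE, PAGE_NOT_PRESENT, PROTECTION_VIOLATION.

Per-access translation:
#0 VA=0x2832158FF (w,kernel):
  [0] read 0x3C idx=10: raw=0x3E007 flags P=1 W=1 U=1 S=0
  [1] read 0x3E idx=25: raw=0x40007 flags P=1 W=1 U=1 S=0
  [2] read 0x40 idx=21: raw=0x41007 flags P=1 W=1 U=1 S=0
  ✓ 0x418FF  — 3 lookups
#1 VA=0x4C3A1EC7D (w,kernel):
  [0] read 0x3C idx=19: raw=0x44007 flags P=1 W=1 U=1 S=0
  [1] read 0x44 idx=29: raw=0x48007 flags P=1 W=1 U=1 S=0
  [2] read 0x48 idx=30: raw=0x11006 flags P=0 W=1 U=1 S=0
  → PAGE_NOT_PRESENT  (3 entries read)
#2 VA=0x3400008F4 (w,user):
  [0] read 0x3C idx=13: raw=0x4A087 flags P=1 W=1 U=1 S=1
  ✓ 0x4A8F4 (huge @L0)  — 1 lookups
#3 VA=0x2C0000C4C (r,kernel):
  [0] read 0x3C idx=11: raw=0x4D087 flags P=1 W=1 U=1 S=1
  ✓ 0x4DC4C (huge @L0)  — 1 lookups

Access #1 fault: PAGE_NOT_PRESENT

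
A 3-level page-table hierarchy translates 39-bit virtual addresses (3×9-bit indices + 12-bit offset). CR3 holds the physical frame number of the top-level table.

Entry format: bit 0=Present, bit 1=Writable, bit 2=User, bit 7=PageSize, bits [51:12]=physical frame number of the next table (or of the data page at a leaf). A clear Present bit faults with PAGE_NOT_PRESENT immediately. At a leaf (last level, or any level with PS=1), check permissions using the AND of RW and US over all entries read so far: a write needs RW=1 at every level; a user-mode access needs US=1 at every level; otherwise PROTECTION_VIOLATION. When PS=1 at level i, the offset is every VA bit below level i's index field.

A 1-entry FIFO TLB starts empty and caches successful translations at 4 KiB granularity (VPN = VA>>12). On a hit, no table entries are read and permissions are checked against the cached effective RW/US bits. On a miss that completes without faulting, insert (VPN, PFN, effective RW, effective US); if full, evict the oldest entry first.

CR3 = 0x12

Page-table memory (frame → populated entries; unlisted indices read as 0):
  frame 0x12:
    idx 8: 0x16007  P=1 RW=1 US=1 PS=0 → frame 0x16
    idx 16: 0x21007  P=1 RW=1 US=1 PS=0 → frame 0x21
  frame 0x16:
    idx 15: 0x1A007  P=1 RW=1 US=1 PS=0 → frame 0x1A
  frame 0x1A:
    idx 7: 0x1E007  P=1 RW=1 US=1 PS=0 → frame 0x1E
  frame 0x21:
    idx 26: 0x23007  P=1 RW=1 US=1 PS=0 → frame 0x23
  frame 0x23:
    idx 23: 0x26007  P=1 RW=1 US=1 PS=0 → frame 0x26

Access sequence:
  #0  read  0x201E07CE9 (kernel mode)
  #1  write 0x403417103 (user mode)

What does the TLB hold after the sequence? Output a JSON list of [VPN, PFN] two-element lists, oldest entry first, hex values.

Walk each access:
#0 VA=0x201E07CE9 (r,kernel):
  [0] read 0x12 idx=8: raw=0x16007 flags P=1 W=1 U=1 S=0
  [1] read 0x16 idx=15: raw=0x1A007 flags P=1 W=1 U=1 S=0
  [2] read 0x1A idx=7: raw=0x1E007 flags P=1 W=1 U=1 S=0
  → PA=0x1ECE9  (3 entries read)
#1 VA=0x403417103 (w,user):
  [0] read 0x12 idx=16: raw=0x21007 flags P=1 W=1 U=1 S=0
  [1] read 0x21 idx=26: raw=0x23007 flags P=1 W=1 U=1 S=0
  [2] read 0x23 idx=23: raw=0x26007 flags P=1 W=1 U=1 S=0
  → PA=0x26103  (3 entries read)

TLB: [["0x403417", "0x26"]]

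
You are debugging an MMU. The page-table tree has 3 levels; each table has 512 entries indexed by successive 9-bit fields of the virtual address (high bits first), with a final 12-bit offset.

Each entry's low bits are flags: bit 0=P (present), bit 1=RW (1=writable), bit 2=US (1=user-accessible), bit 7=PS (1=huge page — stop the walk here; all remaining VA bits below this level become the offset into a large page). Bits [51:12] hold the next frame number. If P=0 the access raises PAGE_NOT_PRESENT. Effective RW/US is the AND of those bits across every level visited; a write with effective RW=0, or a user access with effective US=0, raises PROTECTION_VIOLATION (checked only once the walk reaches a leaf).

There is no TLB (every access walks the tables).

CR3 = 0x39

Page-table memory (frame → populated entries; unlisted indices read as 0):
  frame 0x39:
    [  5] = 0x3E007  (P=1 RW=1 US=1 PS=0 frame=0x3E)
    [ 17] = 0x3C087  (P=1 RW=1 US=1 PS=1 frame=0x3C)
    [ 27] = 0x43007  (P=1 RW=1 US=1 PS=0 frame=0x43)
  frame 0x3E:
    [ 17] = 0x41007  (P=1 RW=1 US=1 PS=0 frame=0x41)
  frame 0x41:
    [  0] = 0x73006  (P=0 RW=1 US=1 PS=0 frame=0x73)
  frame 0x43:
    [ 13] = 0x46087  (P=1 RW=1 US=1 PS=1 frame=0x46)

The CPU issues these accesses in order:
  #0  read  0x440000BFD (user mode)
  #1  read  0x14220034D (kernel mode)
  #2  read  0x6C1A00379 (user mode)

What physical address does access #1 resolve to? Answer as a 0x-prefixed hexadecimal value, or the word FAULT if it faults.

Walk each access:
#0 VA=0x440000BFD (r,user):
  L0: frame=0x39 idx=17 entry=0x3C087 [P=1 RW=1 US=1 PS=1]
  → PA=0x3CBFD (huge @L0)  (1 entries read)
#1 VA=0x14220034D (r,kernel):
  L0: frame=0x39 idx=5 entry=0x3E007 [P=1 RW=1 US=1 PS=0]
  L1: frame=0x3E idx=17 entry=0x41007 [P=1 RW=1 US=1 PS=0]
  L2: frame=0x41 idx=0 entry=0x73006 [P=0 RW=1 US=1 PS=0]
  ✗ PAGE_NOT_PRESENT  [3 reads]
#2 VA=0x6C1A00379 (r,user):
  L0: frame=0x39 idx=27 entry=0x43007 [P=1 RW=1 US=1 PS=0]
  L1: frame=0x43 idx=13 entry=0x46087 [P=1 RW=1 US=1 PS=1]
  → PA=0x46379 (huge @L1)  (2 entries read)

Access #1 PA: FAULT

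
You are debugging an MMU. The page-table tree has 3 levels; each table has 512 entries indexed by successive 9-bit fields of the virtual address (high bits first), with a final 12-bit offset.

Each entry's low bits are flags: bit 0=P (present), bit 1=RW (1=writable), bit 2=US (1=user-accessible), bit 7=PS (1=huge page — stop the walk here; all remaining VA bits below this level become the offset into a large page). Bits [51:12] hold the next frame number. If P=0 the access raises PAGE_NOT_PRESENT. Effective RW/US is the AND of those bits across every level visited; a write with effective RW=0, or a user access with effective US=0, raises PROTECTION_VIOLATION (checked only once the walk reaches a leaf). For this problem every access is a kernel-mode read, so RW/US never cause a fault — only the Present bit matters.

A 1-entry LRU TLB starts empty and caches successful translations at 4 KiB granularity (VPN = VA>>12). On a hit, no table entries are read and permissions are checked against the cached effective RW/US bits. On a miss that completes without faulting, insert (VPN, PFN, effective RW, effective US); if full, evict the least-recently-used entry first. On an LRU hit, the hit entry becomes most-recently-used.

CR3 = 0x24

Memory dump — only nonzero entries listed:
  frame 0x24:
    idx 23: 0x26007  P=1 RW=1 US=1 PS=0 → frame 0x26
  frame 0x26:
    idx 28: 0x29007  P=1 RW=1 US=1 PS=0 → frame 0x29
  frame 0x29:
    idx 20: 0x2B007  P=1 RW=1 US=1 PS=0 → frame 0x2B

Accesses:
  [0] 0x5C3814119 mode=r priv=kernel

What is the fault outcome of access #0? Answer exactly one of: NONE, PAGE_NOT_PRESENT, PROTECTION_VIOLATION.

Walk each access:
#0 VA=0x5C3814119 (r,kernel):
  L0: frame=0x24 idx=23 entry=0x26007 [P=1 RW=1 US=1 PS=0]
  L1: frame=0x26 idx=28 entry=0x29007 [P=1 RW=1 US=1 PS=0]
  L2: frame=0x29 idx=20 entry=0x2B007 [P=1 RW=1 US=1 PS=0]
  ⇒ phys 0x2B119  [3 reads]

Access #0 fault: NONE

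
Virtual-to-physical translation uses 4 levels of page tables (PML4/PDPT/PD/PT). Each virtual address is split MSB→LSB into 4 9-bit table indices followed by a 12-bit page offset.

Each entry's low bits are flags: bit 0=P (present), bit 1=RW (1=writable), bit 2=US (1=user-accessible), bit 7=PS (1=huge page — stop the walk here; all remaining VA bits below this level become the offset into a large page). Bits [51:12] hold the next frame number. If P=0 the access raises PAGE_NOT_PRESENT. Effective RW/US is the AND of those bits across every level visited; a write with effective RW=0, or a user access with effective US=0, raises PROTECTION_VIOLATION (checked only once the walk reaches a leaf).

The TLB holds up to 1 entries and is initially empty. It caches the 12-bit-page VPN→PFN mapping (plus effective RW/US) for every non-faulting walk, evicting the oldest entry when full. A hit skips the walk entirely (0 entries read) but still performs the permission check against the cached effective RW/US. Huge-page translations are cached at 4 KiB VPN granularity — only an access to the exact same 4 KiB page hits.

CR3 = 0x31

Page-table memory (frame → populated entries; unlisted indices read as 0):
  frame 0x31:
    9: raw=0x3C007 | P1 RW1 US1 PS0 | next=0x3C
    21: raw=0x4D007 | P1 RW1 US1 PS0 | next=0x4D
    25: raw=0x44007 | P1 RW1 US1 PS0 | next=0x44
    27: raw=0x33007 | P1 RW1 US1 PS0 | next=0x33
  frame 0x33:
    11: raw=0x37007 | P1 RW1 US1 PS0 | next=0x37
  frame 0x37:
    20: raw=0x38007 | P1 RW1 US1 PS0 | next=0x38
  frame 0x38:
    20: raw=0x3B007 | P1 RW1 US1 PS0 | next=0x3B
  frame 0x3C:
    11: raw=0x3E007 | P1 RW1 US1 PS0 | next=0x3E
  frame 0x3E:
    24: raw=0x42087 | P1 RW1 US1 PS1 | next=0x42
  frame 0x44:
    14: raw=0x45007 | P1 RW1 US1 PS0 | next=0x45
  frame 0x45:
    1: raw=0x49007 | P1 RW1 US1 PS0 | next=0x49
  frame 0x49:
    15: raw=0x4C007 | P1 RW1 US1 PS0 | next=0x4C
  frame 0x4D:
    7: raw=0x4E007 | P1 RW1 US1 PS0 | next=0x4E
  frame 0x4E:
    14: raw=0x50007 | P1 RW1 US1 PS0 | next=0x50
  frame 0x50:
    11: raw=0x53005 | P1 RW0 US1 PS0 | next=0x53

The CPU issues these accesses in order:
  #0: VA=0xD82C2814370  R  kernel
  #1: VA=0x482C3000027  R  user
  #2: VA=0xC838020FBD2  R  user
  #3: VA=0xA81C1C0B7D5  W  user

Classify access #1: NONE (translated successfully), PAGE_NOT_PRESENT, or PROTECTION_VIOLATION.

Per-access translation:
#0 VA=0xD82C2814370 (r,kernel):
  [0] read 0x31 idx=27: raw=0x33007 flags P=1 W=1 U=1 S=0
  [1] read 0x33 idx=11: raw=0x37007 flags P=1 W=1 U=1 S=0
  [2] read 0x37 idx=20: raw=0x38007 flags P=1 W=1 U=1 S=0
  [3] read 0x38 idx=20: raw=0x3B007 flags P=1 W=1 U=1 S=0
  → PA=0x3B370  (4 entries read)
#1 VA=0x482C3000027 (r,user):
  [0] read 0x31 idx=9: raw=0x3C007 flags P=1 W=1 U=1 S=0
  [1] read 0x3C idx=11: raw=0x3E007 flags P=1 W=1 U=1 S=0
  [2] read 0x3E idx=24: raw=0x42087 flags P=1 W=1 U=1 S=1
  → PA=0x42027 (huge @L2)  (3 entries read)
#2 VA=0xC838020FBD2 (r,user):
  [0] read 0x31 idx=25: raw=0x44007 flags P=1 W=1 U=1 S=0
  [1] read 0x44 idx=14: raw=0x45007 flags P=1 W=1 U=1 S=0
  [2] read 0x45 idx=1: raw=0x49007 flags P=1 W=1 U=1 S=0
  [3] read 0x49 idx=15: raw=0x4C007 flags P=1 W=1 U=1 S=0
  → PA=0x4CBD2  (4 entries read)
#3 VA=0xA81C1C0B7D5 (w,user):
  [0] read 0x31 idx=21: raw=0x4D007 flags P=1 W=1 U=1 S=0
  [1] read 0x4D idx=7: raw=0x4E007 flags P=1 W=1 U=1 S=0
  [2] read 0x4E idx=14: raw=0x50007 flags P=1 W=1 U=1 S=0
  [3] read 0x50 idx=11: raw=0x53005 flags P=1 W=0 U=1 S=0
  → PROTECTION_VIOLATION  (4 entries read)

Access #1 fault: NONE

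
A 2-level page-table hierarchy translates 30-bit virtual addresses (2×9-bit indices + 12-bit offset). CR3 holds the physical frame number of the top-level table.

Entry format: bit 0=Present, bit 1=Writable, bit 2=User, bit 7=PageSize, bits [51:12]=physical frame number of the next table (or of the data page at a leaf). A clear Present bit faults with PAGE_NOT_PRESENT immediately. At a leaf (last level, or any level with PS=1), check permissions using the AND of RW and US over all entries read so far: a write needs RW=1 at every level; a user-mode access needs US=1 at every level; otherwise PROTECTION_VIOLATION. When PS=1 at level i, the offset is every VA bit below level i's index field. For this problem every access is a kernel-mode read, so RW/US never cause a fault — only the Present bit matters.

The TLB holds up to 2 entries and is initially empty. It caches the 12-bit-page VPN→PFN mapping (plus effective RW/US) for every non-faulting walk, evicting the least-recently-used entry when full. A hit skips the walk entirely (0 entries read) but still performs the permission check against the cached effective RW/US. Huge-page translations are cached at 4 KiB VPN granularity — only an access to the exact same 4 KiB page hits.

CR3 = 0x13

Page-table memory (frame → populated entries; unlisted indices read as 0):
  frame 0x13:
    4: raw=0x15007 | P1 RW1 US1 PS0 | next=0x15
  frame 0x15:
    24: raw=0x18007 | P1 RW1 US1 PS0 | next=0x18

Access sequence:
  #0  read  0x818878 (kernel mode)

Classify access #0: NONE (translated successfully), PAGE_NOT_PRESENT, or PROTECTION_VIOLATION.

Walk each access:
#0 VA=0x818878 (r,kernel):
  lvl0: tbl 0x13, slot 4 ⇒ 0x15007 (P1/RW1/US1/PS0)
  lvl1: tbl 0x15, slot 24 ⇒ 0x18007 (P1/RW1/US1/PS0)
  → PA=0x18878  (2 entries read)

Access #0 fault: NONE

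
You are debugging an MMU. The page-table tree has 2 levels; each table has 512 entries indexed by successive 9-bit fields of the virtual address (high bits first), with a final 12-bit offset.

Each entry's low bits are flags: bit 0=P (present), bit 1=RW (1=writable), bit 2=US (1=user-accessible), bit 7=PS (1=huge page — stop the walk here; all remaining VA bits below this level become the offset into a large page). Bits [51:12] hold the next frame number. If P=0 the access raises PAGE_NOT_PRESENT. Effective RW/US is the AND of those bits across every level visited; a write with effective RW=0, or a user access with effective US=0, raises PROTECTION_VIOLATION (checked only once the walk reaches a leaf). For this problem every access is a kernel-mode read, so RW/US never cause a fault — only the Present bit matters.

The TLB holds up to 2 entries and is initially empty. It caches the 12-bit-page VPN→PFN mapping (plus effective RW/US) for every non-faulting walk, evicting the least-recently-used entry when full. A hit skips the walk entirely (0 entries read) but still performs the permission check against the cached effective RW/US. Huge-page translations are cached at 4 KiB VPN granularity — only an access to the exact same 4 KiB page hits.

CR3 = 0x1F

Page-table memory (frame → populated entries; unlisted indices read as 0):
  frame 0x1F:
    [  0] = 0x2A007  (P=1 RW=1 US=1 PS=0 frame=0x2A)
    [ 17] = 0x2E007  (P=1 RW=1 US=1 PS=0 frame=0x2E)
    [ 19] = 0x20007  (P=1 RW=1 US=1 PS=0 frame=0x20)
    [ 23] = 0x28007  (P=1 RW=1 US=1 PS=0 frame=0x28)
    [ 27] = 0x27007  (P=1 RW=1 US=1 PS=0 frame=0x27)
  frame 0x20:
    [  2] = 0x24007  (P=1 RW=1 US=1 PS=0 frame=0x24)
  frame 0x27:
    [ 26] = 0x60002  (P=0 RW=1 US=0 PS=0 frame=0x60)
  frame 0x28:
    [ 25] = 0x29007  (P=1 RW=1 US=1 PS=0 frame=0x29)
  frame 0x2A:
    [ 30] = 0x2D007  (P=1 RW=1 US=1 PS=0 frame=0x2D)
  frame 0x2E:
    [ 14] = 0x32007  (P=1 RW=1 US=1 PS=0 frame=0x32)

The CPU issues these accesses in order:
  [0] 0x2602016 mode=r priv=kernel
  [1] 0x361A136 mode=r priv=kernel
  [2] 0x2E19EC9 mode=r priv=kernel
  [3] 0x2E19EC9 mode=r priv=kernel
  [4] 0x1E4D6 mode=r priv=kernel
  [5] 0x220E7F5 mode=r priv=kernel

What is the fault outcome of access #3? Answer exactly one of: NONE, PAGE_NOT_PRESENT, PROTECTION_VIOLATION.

Trace:
#0 VA=0x2602016 (r,kernel):
  [0] read 0x1F idx=19: raw=0x20007 flags P=1 W=1 U=1 S=0
  [1] read 0x20 idx=2: raw=0x24007 flags P=1 W=1 U=1 S=0
  ⇒ phys 0x24016  [2 reads]
#1 VA=0x361A136 (r,kernel):
  [0] read 0x1F idx=27: raw=0x27007 flags P=1 W=1 U=1 S=0
  [1] read 0x27 idx=26: raw=0x60002 flags P=0 W=1 U=0 S=0
  ⇒ fault: PAGE_NOT_PRESENT  — 2 lookups
#2 VA=0x2E19EC9 (r,kernel):
  [0] read 0x1F idx=23: raw=0x28007 flags P=1 W=1 U=1 S=0
  [1] read 0x28 idx=25: raw=0x29007 flags P=1 W=1 U=1 S=0
  ⇒ phys 0x29EC9  [2 reads]
#3 VA=0x2E19EC9 (r,kernel):
  TLB hit vpn=0x2E19 → PA=0x29EC9
#4 VA=0x1E4D6 (r,kernel):
  [0] read 0x1F idx=0: raw=0x2A007 flags P=1 W=1 U=1 S=0
  [1] read 0x2A idx=30: raw=0x2D007 flags P=1 W=1 U=1 S=0
  ⇒ phys 0x2D4D6  [2 reads]
#5 VA=0x220E7F5 (r,kernel):
  [0] read 0x1F idx=17: raw=0x2E007 flags P=1 W=1 U=1 S=0
  [1] read 0x2E idx=14: raw=0x32007 flags P=1 W=1 U=1 S=0
  ⇒ phys 0x327F5  [2 reads]

Access #3 fault: NONE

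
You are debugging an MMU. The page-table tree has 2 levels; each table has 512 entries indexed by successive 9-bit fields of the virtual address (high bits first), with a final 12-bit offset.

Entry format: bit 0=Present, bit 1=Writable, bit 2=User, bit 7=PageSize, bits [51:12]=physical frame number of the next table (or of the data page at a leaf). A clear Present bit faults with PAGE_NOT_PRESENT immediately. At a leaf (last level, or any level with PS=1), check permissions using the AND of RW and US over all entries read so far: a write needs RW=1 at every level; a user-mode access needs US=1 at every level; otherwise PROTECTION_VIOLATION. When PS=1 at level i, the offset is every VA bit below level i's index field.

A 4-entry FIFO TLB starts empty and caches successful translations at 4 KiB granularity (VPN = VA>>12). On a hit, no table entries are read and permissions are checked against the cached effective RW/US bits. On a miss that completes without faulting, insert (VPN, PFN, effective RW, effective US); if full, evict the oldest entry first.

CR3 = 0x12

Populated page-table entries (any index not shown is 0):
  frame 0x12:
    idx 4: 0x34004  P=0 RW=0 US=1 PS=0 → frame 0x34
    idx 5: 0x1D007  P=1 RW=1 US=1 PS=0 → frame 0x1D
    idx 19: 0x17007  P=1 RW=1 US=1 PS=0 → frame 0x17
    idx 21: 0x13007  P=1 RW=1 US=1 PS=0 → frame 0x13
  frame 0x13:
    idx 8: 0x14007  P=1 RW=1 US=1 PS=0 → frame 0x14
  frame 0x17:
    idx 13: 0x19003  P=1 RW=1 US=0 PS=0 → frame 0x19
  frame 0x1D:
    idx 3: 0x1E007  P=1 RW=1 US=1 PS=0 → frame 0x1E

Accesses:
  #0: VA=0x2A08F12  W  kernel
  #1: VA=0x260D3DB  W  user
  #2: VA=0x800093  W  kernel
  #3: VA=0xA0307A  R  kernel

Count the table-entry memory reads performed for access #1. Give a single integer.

Trace:
#0 VA=0x2A08F12 (w,kernel):
  [0] read 0x12 idx=21: raw=0x13007 flags P=1 W=1 U=1 S=0
  [1] read 0x13 idx=8: raw=0x14007 flags P=1 W=1 U=1 S=0
  ⇒ phys 0x14F12  [2 reads]
#1 VA=0x260D3DB (w,user):
  [0] read 0x12 idx=19: raw=0x17007 flags P=1 W=1 U=1 S=0
  [1] read 0x17 idx=13: raw=0x19003 flags P=1 W=1 U=0 S=0
  ⇒ fault: PROTECTION_VIOLATION  — 2 lookups
#2 VA=0x800093 (w,kernel):
  [0] read 0x12 idx=4: raw=0x34004 flags P=0 W=0 U=1 S=0
  ⇒ fault: PAGE_NOT_PRESENT  — 1 lookups
#3 VA=0xA0307A (r,kernel):
  [0] read 0x12 idx=5: raw=0x1D007 flags P=1 W=1 U=1 S=0
  [1] read 0x1D idx=3: raw=0x1E007 flags P=1 W=1 U=1 S=0
  ⇒ phys 0x1E07A  [2 reads]

Entries read for #1: 2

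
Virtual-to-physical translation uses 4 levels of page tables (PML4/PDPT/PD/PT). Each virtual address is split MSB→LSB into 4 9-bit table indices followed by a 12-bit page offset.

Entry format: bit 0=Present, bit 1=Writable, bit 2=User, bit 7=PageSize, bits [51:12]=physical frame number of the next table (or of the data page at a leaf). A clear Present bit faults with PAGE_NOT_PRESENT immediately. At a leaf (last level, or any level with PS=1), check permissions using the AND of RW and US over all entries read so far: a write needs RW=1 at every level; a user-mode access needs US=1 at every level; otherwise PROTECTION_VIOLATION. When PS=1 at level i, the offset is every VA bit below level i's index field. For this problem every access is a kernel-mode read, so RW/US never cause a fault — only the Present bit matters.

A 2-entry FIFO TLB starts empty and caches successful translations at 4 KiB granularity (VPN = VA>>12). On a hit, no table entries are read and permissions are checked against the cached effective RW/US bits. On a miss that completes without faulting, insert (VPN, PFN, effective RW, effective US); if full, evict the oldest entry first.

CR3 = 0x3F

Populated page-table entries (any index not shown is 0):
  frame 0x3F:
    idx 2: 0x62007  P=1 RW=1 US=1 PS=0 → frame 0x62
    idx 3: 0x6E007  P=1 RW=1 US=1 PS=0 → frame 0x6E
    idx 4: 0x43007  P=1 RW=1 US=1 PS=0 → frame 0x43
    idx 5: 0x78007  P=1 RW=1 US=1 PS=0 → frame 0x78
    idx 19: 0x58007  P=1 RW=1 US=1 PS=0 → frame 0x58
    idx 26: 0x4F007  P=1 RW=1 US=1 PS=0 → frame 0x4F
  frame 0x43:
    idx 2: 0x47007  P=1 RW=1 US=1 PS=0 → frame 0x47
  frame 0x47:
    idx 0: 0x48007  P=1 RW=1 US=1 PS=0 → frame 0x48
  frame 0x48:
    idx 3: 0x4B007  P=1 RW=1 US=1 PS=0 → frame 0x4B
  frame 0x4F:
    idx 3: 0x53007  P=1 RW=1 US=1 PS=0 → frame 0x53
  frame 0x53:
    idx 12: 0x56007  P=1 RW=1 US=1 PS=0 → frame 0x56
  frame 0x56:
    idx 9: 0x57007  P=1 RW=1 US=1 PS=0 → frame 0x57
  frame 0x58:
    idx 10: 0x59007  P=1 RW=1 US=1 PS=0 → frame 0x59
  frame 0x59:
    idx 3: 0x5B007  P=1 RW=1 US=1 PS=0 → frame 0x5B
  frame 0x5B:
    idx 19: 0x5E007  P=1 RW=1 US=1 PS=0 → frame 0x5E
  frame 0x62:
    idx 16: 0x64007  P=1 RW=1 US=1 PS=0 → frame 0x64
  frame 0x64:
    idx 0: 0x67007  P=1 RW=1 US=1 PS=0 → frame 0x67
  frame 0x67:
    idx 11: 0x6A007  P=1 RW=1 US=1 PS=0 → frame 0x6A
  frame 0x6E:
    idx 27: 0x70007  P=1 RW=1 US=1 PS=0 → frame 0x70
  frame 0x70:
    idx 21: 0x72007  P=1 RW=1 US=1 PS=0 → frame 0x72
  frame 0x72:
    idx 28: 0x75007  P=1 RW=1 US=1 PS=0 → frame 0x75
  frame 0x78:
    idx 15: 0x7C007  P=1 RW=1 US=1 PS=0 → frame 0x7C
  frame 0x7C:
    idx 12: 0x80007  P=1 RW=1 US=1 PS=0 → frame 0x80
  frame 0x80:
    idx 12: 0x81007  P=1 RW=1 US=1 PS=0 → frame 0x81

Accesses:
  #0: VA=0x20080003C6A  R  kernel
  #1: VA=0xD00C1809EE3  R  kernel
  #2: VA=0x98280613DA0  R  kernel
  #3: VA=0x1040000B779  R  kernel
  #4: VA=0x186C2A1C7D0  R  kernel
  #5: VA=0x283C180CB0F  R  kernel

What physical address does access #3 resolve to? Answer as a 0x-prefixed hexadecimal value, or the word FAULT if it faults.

Trace:
#0 VA=0x20080003C6A (r,kernel):
  L0 @0x3F[4] → 0x43007  P=1,RW=1,US=1,PS=0
  L1 @0x43[2] → 0x47007  P=1,RW=1,US=1,PS=0
  L2 @0x47[0] → 0x48007  P=1,RW=1,US=1,PS=0
  L3 @0x48[3] → 0x4B007  P=1,RW=1,US=1,PS=0
  ✓ 0x4BC6A  — 4 lookups
#1 VA=0xD00C1809EE3 (r,kernel):
  L0 @0x3F[26] → 0x4F007  P=1,RW=1,US=1,PS=0
  L1 @0x4F[3] → 0x53007  P=1,RW=1,US=1,PS=0
  L2 @0x53[12] → 0x56007  P=1,RW=1,US=1,PS=0
  L3 @0x56[9] → 0x57007  P=1,RW=1,US=1,PS=0
  ✓ 0x57EE3  — 4 lookups
#2 VA=0x98280613DA0 (r,kernel):
  L0 @0x3F[19] → 0x58007  P=1,RW=1,US=1,PS=0
  L1 @0x58[10] → 0x59007  P=1,RW=1,US=1,PS=0
  L2 @0x59[3] → 0x5B007  P=1,RW=1,US=1,PS=0
  L3 @0x5B[19] → 0x5E007  P=1,RW=1,US=1,PS=0
  ✓ 0x5EDA0  — 4 lookups
#3 VA=0x1040000B779 (r,kernel):
  L0 @0x3F[2] → 0x62007  P=1,RW=1,US=1,PS=0
  L1 @0x62[16] → 0x64007  P=1,RW=1,US=1,PS=0
  L2 @0x64[0] → 0x67007  P=1,RW=1,US=1,PS=0
  L3 @0x67[11] → 0x6A007  P=1,RW=1,US=1,PS=0
  ✓ 0x6A779  — 4 lookups
#4 VA=0x186C2A1C7D0 (r,kernel):
  L0 @0x3F[3] → 0x6E007  P=1,RW=1,US=1,PS=0
  L1 @0x6E[27] → 0x70007  P=1,RW=1,US=1,PS=0
  L2 @0x70[21] → 0x72007  P=1,RW=1,US=1,PS=0
  L3 @0x72[28] → 0x75007  P=1,RW=1,US=1,PS=0
  ✓ 0x757D0  — 4 lookups
#5 VA=0x283C180CB0F (r,kernel):
  L0 @0x3F[5] → 0x78007  P=1,RW=1,US=1,PS=0
  L1 @0x78[15] → 0x7C007  P=1,RW=1,US=1,PS=0
  L2 @0x7C[12] → 0x80007  P=1,RW=1,US=1,PS=0
  L3 @0x80[12] → 0x81007  P=1,RW=1,US=1,PS=0
  ✓ 0x81B0F  — 4 lookups

Access #3 PA: 0x6A779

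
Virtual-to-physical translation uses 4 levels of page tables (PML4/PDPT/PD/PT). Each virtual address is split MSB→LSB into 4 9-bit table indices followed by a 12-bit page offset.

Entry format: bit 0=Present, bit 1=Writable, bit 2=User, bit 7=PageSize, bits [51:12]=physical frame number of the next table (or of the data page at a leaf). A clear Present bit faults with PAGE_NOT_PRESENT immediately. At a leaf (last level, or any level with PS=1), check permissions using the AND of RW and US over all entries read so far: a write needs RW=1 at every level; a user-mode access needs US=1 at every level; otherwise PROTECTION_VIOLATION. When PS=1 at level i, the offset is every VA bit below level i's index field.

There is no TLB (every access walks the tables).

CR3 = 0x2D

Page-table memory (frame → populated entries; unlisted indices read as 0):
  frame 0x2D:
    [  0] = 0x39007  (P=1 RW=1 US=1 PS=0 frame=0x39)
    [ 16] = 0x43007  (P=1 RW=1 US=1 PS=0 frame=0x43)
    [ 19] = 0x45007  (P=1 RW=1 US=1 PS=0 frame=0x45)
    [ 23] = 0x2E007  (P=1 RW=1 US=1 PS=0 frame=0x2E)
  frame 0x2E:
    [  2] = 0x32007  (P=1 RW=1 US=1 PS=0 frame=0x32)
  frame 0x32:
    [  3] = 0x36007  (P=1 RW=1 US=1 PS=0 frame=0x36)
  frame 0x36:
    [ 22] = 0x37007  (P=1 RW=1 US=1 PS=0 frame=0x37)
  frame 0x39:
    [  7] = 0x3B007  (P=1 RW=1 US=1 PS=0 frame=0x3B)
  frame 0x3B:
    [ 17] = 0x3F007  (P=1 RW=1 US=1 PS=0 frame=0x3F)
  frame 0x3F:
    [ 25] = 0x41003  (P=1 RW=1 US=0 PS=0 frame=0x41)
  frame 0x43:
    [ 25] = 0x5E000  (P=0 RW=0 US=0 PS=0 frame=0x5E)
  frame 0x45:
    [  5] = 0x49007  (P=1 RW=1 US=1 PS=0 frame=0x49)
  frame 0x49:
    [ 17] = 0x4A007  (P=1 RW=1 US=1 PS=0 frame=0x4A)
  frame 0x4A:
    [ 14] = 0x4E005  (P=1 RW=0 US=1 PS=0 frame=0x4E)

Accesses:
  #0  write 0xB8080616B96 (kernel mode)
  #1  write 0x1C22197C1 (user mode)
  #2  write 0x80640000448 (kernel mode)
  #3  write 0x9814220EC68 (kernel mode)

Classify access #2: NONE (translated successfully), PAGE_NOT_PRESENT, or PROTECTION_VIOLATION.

Trace:
#0 VA=0xB8080616B96 (w,kernel):
  L0 @0x2D[23] → 0x2E007  P=1,RW=1,US=1,PS=0
  L1 @0x2E[2] → 0x32007  P=1,RW=1,US=1,PS=0
  L2 @0x32[3] → 0x36007  P=1,RW=1,US=1,PS=0
  L3 @0x36[22] → 0x37007  P=1,RW=1,US=1,PS=0
  ⇒ phys 0x37B96  [4 reads]
#1 VA=0x1C22197C1 (w,user):
  L0 @0x2D[0] → 0x39007  P=1,RW=1,US=1,PS=0
  L1 @0x39[7] → 0x3B007  P=1,RW=1,US=1,PS=0
  L2 @0x3B[17] → 0x3F007  P=1,RW=1,US=1,PS=0
  L3 @0x3F[25] → 0x41003  P=1,RW=1,US=0,PS=0
  → PROTECTION_VIOLATION  (4 entries read)
#2 VA=0x80640000448 (w,kernel):
  L0 @0x2D[16] → 0x43007  P=1,RW=1,US=1,PS=0
  L1 @0x43[25] → 0x5E000  P=0,RW=0,US=0,PS=0
  → PAGE_NOT_PRESENT  (2 entries read)
#3 VA=0x9814220EC68 (w,kernel):
  L0 @0x2D[19] → 0x45007  P=1,RW=1,US=1,PS=0
  L1 @0x45[5] → 0x49007  P=1,RW=1,US=1,PS=0
  L2 @0x49[17] → 0x4A007  P=1,RW=1,US=1,PS=0
  L3 @0x4A[14] → 0x4E005  P=1,RW=0,US=1,PS=0
  → PROTECTION_VIOLATION  (4 entries read)

Access #2 fault: PAGE_NOT_PRESENT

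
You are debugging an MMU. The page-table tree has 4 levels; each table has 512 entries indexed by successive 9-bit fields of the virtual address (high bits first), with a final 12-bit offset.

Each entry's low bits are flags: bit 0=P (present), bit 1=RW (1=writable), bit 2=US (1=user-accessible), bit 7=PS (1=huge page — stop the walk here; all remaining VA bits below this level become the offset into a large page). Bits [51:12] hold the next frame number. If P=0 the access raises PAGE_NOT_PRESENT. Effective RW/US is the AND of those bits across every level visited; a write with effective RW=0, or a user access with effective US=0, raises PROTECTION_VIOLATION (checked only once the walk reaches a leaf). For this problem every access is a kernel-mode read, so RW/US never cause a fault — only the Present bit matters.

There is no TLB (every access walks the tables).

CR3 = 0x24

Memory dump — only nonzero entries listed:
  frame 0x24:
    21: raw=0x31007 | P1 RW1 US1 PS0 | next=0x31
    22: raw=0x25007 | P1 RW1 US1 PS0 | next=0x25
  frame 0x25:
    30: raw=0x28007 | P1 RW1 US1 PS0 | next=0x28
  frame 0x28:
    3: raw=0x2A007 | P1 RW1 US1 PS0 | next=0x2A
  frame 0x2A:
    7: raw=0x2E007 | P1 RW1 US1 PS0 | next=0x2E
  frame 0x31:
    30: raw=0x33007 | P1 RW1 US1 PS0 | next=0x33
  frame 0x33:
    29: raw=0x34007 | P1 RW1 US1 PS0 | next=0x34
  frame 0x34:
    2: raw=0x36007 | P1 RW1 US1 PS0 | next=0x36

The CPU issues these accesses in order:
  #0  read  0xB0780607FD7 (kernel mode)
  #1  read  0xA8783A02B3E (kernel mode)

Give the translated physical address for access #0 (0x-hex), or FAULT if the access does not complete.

Walk each access:
#0 VA=0xB0780607FD7 (r,kernel):
  lvl0: tbl 0x24, slot 22 ⇒ 0x25007 (P1/RW1/US1/PS0)
  lvl1: tbl 0x25, slot 30 ⇒ 0x28007 (P1/RW1/US1/PS0)
  lvl2: tbl 0x28, slot 3 ⇒ 0x2A007 (P1/RW1/US1/PS0)
  lvl3: tbl 0x2A, slot 7 ⇒ 0x2E007 (P1/RW1/US1/PS0)
  ✓ 0x2EFD7  — 4 lookups
#1 VA=0xA8783A02B3E (r,kernel):
  lvl0: tbl 0x24, slot 21 ⇒ 0x31007 (P1/RW1/US1/PS0)
  lvl1: tbl 0x31, slot 30 ⇒ 0x33007 (P1/RW1/US1/PS0)
  lvl2: tbl 0x33, slot 29 ⇒ 0x34007 (P1/RW1/US1/PS0)
  lvl3: tbl 0x34, slot 2 ⇒ 0x36007 (P1/RW1/US1/PS0)
  ✓ 0x36B3E  — 4 lookups

Access #0 PA: 0x2EFD7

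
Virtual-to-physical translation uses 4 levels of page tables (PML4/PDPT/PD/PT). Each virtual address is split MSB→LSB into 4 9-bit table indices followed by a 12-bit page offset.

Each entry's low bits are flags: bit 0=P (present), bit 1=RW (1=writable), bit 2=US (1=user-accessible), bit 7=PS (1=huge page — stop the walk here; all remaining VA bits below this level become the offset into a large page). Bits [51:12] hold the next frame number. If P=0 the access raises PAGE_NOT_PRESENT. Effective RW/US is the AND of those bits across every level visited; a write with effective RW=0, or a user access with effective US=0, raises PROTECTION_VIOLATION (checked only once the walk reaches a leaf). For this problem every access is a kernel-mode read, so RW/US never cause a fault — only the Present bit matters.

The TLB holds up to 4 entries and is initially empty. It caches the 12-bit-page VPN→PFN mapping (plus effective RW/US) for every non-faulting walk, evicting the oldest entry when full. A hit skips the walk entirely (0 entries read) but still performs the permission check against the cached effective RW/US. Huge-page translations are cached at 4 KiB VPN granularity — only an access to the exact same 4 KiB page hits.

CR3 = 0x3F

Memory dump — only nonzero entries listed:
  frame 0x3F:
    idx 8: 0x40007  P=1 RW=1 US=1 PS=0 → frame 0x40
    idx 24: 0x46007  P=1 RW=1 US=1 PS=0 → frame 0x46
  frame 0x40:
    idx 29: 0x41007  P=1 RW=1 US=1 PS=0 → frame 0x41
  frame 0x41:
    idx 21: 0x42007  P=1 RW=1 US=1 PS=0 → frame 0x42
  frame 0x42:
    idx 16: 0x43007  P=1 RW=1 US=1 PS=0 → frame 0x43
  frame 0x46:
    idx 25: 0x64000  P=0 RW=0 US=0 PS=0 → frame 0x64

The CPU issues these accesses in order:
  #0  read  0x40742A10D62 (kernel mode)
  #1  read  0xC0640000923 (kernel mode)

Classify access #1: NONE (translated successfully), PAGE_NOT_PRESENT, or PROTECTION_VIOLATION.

Trace:
#0 VA=0x40742A10D62 (r,kernel):
  [0] read 0x3F idx=8: raw=0x40007 flags P=1 W=1 U=1 S=0
  [1] read 0x40 idx=29: raw=0x41007 flags P=1 W=1 U=1 S=0
  [2] read 0x41 idx=21: raw=0x42007 flags P=1 W=1 U=1 S=0
  [3] read 0x42 idx=16: raw=0x43007 flags P=1 W=1 U=1 S=0
  ⇒ phys 0x43D62  [4 reads]
#1 VA=0xC0640000923 (r,kernel):
  [0] read 0x3F idx=24: raw=0x46007 flags P=1 W=1 U=1 S=0
  [1] read 0x46 idx=25: raw=0x64000 flags P=0 W=0 U=0 S=0
  ✗ PAGE_NOT_PRESENT  [2 reads]

Access #1 fault: PAGE_NOT_PRESENT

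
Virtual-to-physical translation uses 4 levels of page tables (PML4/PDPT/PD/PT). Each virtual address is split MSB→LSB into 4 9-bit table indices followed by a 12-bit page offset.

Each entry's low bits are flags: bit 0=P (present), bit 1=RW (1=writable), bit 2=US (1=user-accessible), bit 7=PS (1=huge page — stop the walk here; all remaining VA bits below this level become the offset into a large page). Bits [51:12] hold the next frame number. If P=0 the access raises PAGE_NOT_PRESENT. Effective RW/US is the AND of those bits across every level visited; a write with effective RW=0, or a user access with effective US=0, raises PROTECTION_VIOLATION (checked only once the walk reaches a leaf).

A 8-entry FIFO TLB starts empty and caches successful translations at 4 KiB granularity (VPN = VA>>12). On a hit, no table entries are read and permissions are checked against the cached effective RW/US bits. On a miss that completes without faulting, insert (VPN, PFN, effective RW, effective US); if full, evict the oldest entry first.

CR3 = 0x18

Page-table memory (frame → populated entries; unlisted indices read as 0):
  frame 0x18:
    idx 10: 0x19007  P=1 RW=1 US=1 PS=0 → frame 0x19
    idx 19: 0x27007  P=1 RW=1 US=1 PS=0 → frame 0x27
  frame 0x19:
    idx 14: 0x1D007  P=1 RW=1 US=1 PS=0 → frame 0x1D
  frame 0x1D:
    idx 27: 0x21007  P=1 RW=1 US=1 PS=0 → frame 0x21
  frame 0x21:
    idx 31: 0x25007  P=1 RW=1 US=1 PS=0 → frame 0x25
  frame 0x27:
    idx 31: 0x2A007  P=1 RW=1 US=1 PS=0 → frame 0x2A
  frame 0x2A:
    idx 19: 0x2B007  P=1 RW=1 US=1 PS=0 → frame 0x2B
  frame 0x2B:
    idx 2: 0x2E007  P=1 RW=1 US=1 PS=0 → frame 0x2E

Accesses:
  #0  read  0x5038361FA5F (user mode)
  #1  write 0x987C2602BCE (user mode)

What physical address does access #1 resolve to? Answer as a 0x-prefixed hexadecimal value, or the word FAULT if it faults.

Walk each access:
#0 VA=0x5038361FA5F (r,user):
  lvl0: tbl 0x18, slot 10 ⇒ 0x19007 (P1/RW1/US1/PS0)
  lvl1: tbl 0x19, slot 14 ⇒ 0x1D007 (P1/RW1/US1/PS0)
  lvl2: tbl 0x1D, slot 27 ⇒ 0x21007 (P1/RW1/US1/PS0)
  lvl3: tbl 0x21, slot 31 ⇒ 0x25007 (P1/RW1/US1/PS0)
  ⇒ phys 0x25A5F  [4 reads]
#1 VA=0x987C2602BCE (w,user):
  lvl0: tbl 0x18, slot 19 ⇒ 0x27007 (P1/RW1/US1/PS0)
  lvl1: tbl 0x27, slot 31 ⇒ 0x2A007 (P1/RW1/US1/PS0)
  lvl2: tbl 0x2A, slot 19 ⇒ 0x2B007 (P1/RW1/US1/PS0)
  lvl3: tbl 0x2B, slot 2 ⇒ 0x2E007 (P1/RW1/US1/PS0)
  ⇒ phys 0x2EBCE  [4 reads]

Access #1 PA: 0x2EBCE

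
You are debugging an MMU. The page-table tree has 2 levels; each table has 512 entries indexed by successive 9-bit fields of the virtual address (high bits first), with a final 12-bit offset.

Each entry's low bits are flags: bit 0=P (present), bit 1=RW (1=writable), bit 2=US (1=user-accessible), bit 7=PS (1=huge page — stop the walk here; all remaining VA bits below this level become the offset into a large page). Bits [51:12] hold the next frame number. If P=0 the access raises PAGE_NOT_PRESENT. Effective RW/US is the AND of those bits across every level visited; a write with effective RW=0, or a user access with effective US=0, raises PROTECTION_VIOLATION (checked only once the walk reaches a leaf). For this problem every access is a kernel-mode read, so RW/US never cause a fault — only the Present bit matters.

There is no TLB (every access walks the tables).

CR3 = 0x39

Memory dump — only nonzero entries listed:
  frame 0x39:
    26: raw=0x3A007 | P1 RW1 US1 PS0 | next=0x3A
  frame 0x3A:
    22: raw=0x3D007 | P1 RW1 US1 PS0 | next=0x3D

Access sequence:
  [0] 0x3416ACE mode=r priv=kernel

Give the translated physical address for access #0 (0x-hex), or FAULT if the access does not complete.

Walk each access:
#0 VA=0x3416ACE (r,kernel):
  lvl0: tbl 0x39, slot 26 ⇒ 0x3A007 (P1/RW1/US1/PS0)
  lvl1: tbl 0x3A, slot 22 ⇒ 0x3D007 (P1/RW1/US1/PS0)
  ⇒ phys 0x3DACE  [2 reads]

Access #0 PA: 0x3DACE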